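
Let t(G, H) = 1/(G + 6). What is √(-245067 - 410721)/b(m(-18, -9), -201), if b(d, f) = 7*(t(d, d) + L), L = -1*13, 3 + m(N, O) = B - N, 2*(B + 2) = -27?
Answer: -22*I*√163947/987 ≈ -9.0252*I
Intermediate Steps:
B = -31/2 (B = -2 + (½)*(-27) = -2 - 27/2 = -31/2 ≈ -15.500)
t(G, H) = 1/(6 + G)
m(N, O) = -37/2 - N (m(N, O) = -3 + (-31/2 - N) = -37/2 - N)
L = -13
b(d, f) = -91 + 7/(6 + d) (b(d, f) = 7*(1/(6 + d) - 13) = 7*(-13 + 1/(6 + d)) = -91 + 7/(6 + d))
√(-245067 - 410721)/b(m(-18, -9), -201) = √(-245067 - 410721)/((7*(-77 - 13*(-37/2 - 1*(-18)))/(6 + (-37/2 - 1*(-18))))) = √(-655788)/((7*(-77 - 13*(-37/2 + 18))/(6 + (-37/2 + 18)))) = (2*I*√163947)/((7*(-77 - 13*(-½))/(6 - ½))) = (2*I*√163947)/((7*(-77 + 13/2)/(11/2))) = (2*I*√163947)/((7*(2/11)*(-141/2))) = (2*I*√163947)/(-987/11) = (2*I*√163947)*(-11/987) = -22*I*√163947/987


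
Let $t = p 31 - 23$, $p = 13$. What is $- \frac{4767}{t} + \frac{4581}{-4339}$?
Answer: $- \frac{22424793}{1648820} \approx -13.601$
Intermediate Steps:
$t = 380$ ($t = 13 \cdot 31 - 23 = 403 - 23 = 380$)
$- \frac{4767}{t} + \frac{4581}{-4339} = - \frac{4767}{380} + \frac{4581}{-4339} = \left(-4767\right) \frac{1}{380} + 4581 \left(- \frac{1}{4339}\right) = - \frac{4767}{380} - \frac{4581}{4339} = - \frac{22424793}{1648820}$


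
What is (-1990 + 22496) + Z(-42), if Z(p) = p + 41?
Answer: 20505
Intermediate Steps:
Z(p) = 41 + p
(-1990 + 22496) + Z(-42) = (-1990 + 22496) + (41 - 42) = 20506 - 1 = 20505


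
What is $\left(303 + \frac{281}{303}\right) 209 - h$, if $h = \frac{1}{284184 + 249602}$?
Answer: $\frac{10273677722357}{161737158} \approx 63521.0$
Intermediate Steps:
$h = \frac{1}{533786} \approx 1.8734 \cdot 10^{-6}$
$\left(303 + \frac{281}{303}\right) 209 - h = \left(303 + \frac{281}{303}\right) 209 - \frac{1}{533786} = \frac{92090}{303} \cdot 209 - \frac{1}{533786} = \frac{19246810}{303} - \frac{1}{533786} = \frac{10273677722357}{161737158}$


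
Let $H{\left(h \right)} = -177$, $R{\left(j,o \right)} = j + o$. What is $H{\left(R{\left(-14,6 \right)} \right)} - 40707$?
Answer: $-40884$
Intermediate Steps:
$H{\left(R{\left(-14,6 \right)} \right)} - 40707 = -177 - 40707 = -40884$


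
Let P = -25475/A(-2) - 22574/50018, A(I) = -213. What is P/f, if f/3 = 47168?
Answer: 39668759/47111253948 ≈ 0.00084202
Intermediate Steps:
f = 141504 (f = 3*47168 = 141504)
P = 634700144/5326917 (P = -25475/(-213) - 22574/50018 = -25475*(-1/213) - 22574*1/50018 = 25475/213 - 11287/25009 = 634700144/5326917 ≈ 119.15)
P/f = (634700144/5326917)/141504 = (634700144/5326917)*(1/141504) = 39668759/47111253948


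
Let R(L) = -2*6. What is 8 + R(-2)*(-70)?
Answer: 848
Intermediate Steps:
R(L) = -12
8 + R(-2)*(-70) = 8 - 12*(-70) = 8 + 840 = 848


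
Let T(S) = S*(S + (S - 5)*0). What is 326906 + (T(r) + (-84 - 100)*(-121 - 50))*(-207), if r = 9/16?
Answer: -1583669119/256 ≈ -6.1862e+6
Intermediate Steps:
r = 9/16 (r = 9*(1/16) = 9/16 ≈ 0.56250)
T(S) = S**2 (T(S) = S*(S + (-5 + S)*0) = S*(S + 0) = S*S = S**2)
326906 + (T(r) + (-84 - 100)*(-121 - 50))*(-207) = 326906 + ((9/16)**2 + (-84 - 100)*(-121 - 50))*(-207) = 326906 + (81/256 - 184*(-171))*(-207) = 326906 + (81/256 + 31464)*(-207) = 326906 + (8054865/256)*(-207) = 326906 - 1667357055/256 = -1583669119/256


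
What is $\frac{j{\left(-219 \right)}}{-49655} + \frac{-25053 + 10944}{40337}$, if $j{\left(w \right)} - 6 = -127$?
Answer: $- \frac{695701618}{2002933735} \approx -0.34734$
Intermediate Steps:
$j{\left(w \right)} = -121$ ($j{\left(w \right)} = 6 - 127 = -121$)
$\frac{j{\left(-219 \right)}}{-49655} + \frac{-25053 + 10944}{40337} = - \frac{121}{-49655} + \frac{-25053 + 10944}{40337} = \left(-121\right) \left(- \frac{1}{49655}\right) - \frac{14109}{40337} = \frac{121}{49655} - \frac{14109}{40337} = - \frac{695701618}{2002933735}$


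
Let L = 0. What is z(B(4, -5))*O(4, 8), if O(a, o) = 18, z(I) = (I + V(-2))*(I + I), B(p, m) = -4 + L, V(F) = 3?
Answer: 144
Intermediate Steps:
B(p, m) = -4 (B(p, m) = -4 + 0 = -4)
z(I) = 2*I*(3 + I) (z(I) = (I + 3)*(I + I) = (3 + I)*(2*I) = 2*I*(3 + I))
z(B(4, -5))*O(4, 8) = (2*(-4)*(3 - 4))*18 = (2*(-4)*(-1))*18 = 8*18 = 144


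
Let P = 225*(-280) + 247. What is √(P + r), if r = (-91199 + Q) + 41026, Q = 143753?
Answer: √30827 ≈ 175.58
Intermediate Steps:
P = -62753 (P = -63000 + 247 = -62753)
r = 93580 (r = (-91199 + 143753) + 41026 = 52554 + 41026 = 93580)
√(P + r) = √(-62753 + 93580) = √30827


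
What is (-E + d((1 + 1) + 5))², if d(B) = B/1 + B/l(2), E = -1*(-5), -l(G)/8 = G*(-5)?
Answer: 27889/6400 ≈ 4.3577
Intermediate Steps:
l(G) = 40*G (l(G) = -8*G*(-5) = -(-40)*G = 40*G)
E = 5
d(B) = 81*B/80 (d(B) = B/1 + B/((40*2)) = B*1 + B/80 = B + B*(1/80) = B + B/80 = 81*B/80)
(-E + d((1 + 1) + 5))² = (-1*5 + 81*((1 + 1) + 5)/80)² = (-5 + 81*(2 + 5)/80)² = (-5 + (81/80)*7)² = (-5 + 567/80)² = (167/80)² = 27889/6400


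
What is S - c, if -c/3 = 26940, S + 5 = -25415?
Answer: 55400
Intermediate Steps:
S = -25420 (S = -5 - 25415 = -25420)
c = -80820 (c = -3*26940 = -80820)
S - c = -25420 - 1*(-80820) = -25420 + 80820 = 55400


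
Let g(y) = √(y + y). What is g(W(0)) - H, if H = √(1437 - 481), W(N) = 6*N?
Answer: -2*√239 ≈ -30.919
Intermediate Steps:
g(y) = √2*√y (g(y) = √(2*y) = √2*√y)
H = 2*√239 (H = √956 = 2*√239 ≈ 30.919)
g(W(0)) - H = √2*√(6*0) - 2*√239 = √2*√0 - 2*√239 = √2*0 - 2*√239 = 0 - 2*√239 = -2*√239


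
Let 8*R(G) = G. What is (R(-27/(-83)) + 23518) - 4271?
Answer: 12780035/664 ≈ 19247.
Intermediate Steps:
R(G) = G/8
(R(-27/(-83)) + 23518) - 4271 = ((-27/(-83))/8 + 23518) - 4271 = ((-27*(-1/83))/8 + 23518) - 4271 = ((⅛)*(27/83) + 23518) - 4271 = (27/664 + 23518) - 4271 = 15615979/664 - 4271 = 12780035/664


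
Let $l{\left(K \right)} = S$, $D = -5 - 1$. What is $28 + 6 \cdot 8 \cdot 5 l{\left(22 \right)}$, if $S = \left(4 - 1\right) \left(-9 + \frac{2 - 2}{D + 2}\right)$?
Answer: $-6452$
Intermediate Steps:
$D = -6$
$S = -27$ ($S = \left(4 - 1\right) \left(-9 + \frac{2 - 2}{-6 + 2}\right) = 3 \left(-9 + \frac{0}{-4}\right) = 3 \left(-9 + 0 \left(- \frac{1}{4}\right)\right) = 3 \left(-9 + 0\right) = 3 \left(-9\right) = -27$)
$l{\left(K \right)} = -27$
$28 + 6 \cdot 8 \cdot 5 l{\left(22 \right)} = 28 + 6 \cdot 8 \cdot 5 \left(-27\right) = 28 + 48 \cdot 5 \left(-27\right) = 28 + 240 \left(-27\right) = 28 - 6480 = -6452$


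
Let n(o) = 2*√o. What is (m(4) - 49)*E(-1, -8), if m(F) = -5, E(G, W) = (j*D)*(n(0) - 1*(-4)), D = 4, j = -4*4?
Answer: 13824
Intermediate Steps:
j = -16
E(G, W) = -256 (E(G, W) = (-16*4)*(2*√0 - 1*(-4)) = -64*(2*0 + 4) = -64*(0 + 4) = -64*4 = -256)
(m(4) - 49)*E(-1, -8) = (-5 - 49)*(-256) = -54*(-256) = 13824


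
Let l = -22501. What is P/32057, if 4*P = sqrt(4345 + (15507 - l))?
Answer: sqrt(42353)/128228 ≈ 0.0016049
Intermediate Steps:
P = sqrt(42353)/4 (P = sqrt(4345 + (15507 - 1*(-22501)))/4 = sqrt(4345 + (15507 + 22501))/4 = sqrt(4345 + 38008)/4 = sqrt(42353)/4 ≈ 51.450)
P/32057 = (sqrt(42353)/4)/32057 = (sqrt(42353)/4)*(1/32057) = sqrt(42353)/128228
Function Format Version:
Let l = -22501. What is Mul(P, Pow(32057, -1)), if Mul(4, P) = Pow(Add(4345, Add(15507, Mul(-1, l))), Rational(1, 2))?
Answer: Mul(Rational(1, 128228), Pow(42353, Rational(1, 2))) ≈ 0.0016049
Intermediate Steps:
P = Mul(Rational(1, 4), Pow(42353, Rational(1, 2))) (P = Mul(Rational(1, 4), Pow(Add(4345, Add(15507, Mul(-1, -22501))), Rational(1, 2))) = Mul(Rational(1, 4), Pow(Add(4345, Add(15507, 22501)), Rational(1, 2))) = Mul(Rational(1, 4), Pow(Add(4345, 38008), Rational(1, 2))) = Mul(Rational(1, 4), Pow(42353, Rational(1, 2))) ≈ 51.450)
Mul(P, Pow(32057, -1)) = Mul(Mul(Rational(1, 4), Pow(42353, Rational(1, 2))), Pow(32057, -1)) = Mul(Mul(Rational(1, 4), Pow(42353, Rational(1, 2))), Rational(1, 32057)) = Mul(Rational(1, 128228), Pow(42353, Rational(1, 2)))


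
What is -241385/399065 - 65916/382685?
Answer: -23735837453/30543237905 ≈ -0.77712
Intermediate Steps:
-241385/399065 - 65916/382685 = -241385*1/399065 - 65916*1/382685 = -48277/79813 - 65916/382685 = -23735837453/30543237905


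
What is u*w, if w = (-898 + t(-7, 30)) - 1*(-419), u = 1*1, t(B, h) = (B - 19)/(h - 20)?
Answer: -2408/5 ≈ -481.60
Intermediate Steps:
t(B, h) = (-19 + B)/(-20 + h)
u = 1
w = -2408/5 (w = (-898 + (-19 - 7)/(-20 + 30)) - 1*(-419) = (-898 - 26/10) + 419 = (-898 + (1/10)*(-26)) + 419 = (-898 - 13/5) + 419 = -4503/5 + 419 = -2408/5 ≈ -481.60)
u*w = 1*(-2408/5) = -2408/5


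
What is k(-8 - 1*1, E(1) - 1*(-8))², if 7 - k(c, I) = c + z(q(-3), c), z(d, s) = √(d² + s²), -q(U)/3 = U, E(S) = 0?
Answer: 418 - 288*√2 ≈ 10.706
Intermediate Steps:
q(U) = -3*U
k(c, I) = 7 - c - √(81 + c²) (k(c, I) = 7 - (c + √((-3*(-3))² + c²)) = 7 - (c + √(9² + c²)) = 7 - (c + √(81 + c²)) = 7 + (-c - √(81 + c²)) = 7 - c - √(81 + c²))
k(-8 - 1*1, E(1) - 1*(-8))² = (7 - (-8 - 1*1) - √(81 + (-8 - 1*1)²))² = (7 - (-8 - 1) - √(81 + (-8 - 1)²))² = (7 - 1*(-9) - √(81 + (-9)²))² = (7 + 9 - √(81 + 81))² = (7 + 9 - √162)² = (7 + 9 - 9*√2)² = (16 - 9*√2)²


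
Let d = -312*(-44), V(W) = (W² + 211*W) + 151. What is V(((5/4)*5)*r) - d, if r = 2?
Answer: -43133/4 ≈ -10783.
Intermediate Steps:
V(W) = 151 + W² + 211*W
d = 13728
V(((5/4)*5)*r) - d = (151 + (((5/4)*5)*2)² + 211*(((5/4)*5)*2)) - 1*13728 = (151 + (((5*(¼))*5)*2)² + 211*(((5*(¼))*5)*2)) - 13728 = (151 + (((5/4)*5)*2)² + 211*(((5/4)*5)*2)) - 13728 = (151 + ((25/4)*2)² + 211*((25/4)*2)) - 13728 = (151 + (25/2)² + 211*(25/2)) - 13728 = (151 + 625/4 + 5275/2) - 13728 = 11779/4 - 13728 = -43133/4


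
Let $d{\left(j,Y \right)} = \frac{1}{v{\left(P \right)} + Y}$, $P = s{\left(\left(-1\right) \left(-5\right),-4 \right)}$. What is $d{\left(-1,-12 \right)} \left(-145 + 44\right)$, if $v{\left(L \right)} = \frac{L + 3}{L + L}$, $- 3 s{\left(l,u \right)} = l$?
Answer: $\frac{505}{62} \approx 8.1452$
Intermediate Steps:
$s{\left(l,u \right)} = - \frac{l}{3}$
$P = - \frac{5}{3}$ ($P = - \frac{\left(-1\right) \left(-5\right)}{3} = \left(- \frac{1}{3}\right) 5 = - \frac{5}{3} \approx -1.6667$)
$v{\left(L \right)} = \frac{3 + L}{2 L}$
$d{\left(j,Y \right)} = \frac{1}{- \frac{2}{5} + Y}$ ($d{\left(j,Y \right)} = \frac{1}{\frac{3 - \frac{5}{3}}{2 \left(- \frac{5}{3}\right)} + Y} = \frac{1}{\frac{1}{2} \left(- \frac{3}{5}\right) \frac{4}{3} + Y} = \frac{1}{- \frac{2}{5} + Y}$)
$d{\left(-1,-12 \right)} \left(-145 + 44\right) = \frac{5}{-2 + 5 \left(-12\right)} \left(-145 + 44\right) = \frac{5}{-2 - 60} \left(-101\right) = \frac{5}{-62} \left(-101\right) = 5 \left(- \frac{1}{62}\right) \left(-101\right) = \left(- \frac{5}{62}\right) \left(-101\right) = \frac{505}{62}$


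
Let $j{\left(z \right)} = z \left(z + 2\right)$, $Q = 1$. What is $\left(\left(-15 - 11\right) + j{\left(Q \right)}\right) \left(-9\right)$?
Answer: $207$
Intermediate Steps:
$j{\left(z \right)} = z \left(2 + z\right)$
$\left(\left(-15 - 11\right) + j{\left(Q \right)}\right) \left(-9\right) = \left(\left(-15 - 11\right) + 1 \left(2 + 1\right)\right) \left(-9\right) = \left(-26 + 1 \cdot 3\right) \left(-9\right) = \left(-26 + 3\right) \left(-9\right) = \left(-23\right) \left(-9\right) = 207$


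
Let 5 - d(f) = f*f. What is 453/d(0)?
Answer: 453/5 ≈ 90.600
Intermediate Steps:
d(f) = 5 - f**2 (d(f) = 5 - f*f = 5 - f**2)
453/d(0) = 453/(5 - 1*0**2) = 453/(5 - 1*0) = 453/(5 + 0) = 453/5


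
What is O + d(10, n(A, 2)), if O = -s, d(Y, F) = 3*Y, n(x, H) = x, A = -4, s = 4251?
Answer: -4221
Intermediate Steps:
O = -4251 (O = -1*4251 = -4251)
O + d(10, n(A, 2)) = -4251 + 3*10 = -4251 + 30 = -4221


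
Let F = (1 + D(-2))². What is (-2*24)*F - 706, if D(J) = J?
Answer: -754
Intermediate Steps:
F = 1 (F = (1 - 2)² = (-1)² = 1)
(-2*24)*F - 706 = -2*24*1 - 706 = -48*1 - 706 = -48 - 706 = -754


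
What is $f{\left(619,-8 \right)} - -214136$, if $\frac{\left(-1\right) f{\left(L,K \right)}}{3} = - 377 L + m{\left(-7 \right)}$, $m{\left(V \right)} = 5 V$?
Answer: $914330$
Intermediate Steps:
$f{\left(L,K \right)} = 105 + 1131 L$ ($f{\left(L,K \right)} = - 3 \left(- 377 L + 5 \left(-7\right)\right) = - 3 \left(- 377 L - 35\right) = - 3 \left(-35 - 377 L\right) = 105 + 1131 L$)
$f{\left(619,-8 \right)} - -214136 = \left(105 + 1131 \cdot 619\right) - -214136 = \left(105 + 700089\right) + 214136 = 700194 + 214136 = 914330$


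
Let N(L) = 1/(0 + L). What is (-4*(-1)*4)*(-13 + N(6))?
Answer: -616/3 ≈ -205.33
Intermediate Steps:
N(L) = 1/L
(-4*(-1)*4)*(-13 + N(6)) = (-4*(-1)*4)*(-13 + 1/6) = (4*4)*(-13 + 1/6) = 16*(-77/6) = -616/3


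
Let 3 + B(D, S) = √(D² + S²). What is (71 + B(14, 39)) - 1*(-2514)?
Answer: 2582 + √1717 ≈ 2623.4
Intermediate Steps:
B(D, S) = -3 + √(D² + S²)
(71 + B(14, 39)) - 1*(-2514) = (71 + (-3 + √(14² + 39²))) - 1*(-2514) = (71 + (-3 + √(196 + 1521))) + 2514 = (71 + (-3 + √1717)) + 2514 = (68 + √1717) + 2514 = 2582 + √1717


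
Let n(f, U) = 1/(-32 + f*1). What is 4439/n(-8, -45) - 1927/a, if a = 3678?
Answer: -653067607/3678 ≈ -1.7756e+5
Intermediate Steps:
n(f, U) = 1/(-32 + f)
4439/n(-8, -45) - 1927/a = 4439/(1/(-32 - 8)) - 1927/3678 = 4439/(1/(-40)) - 1927*1/3678 = 4439/(-1/40) - 1927/3678 = 4439*(-40) - 1927/3678 = -177560 - 1927/3678 = -653067607/3678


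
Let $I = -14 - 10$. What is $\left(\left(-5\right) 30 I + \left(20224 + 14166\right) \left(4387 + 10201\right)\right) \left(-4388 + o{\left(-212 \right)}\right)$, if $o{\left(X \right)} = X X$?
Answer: $20346333615520$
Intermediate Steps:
$o{\left(X \right)} = X^{2}$
$I = -24$
$\left(\left(-5\right) 30 I + \left(20224 + 14166\right) \left(4387 + 10201\right)\right) \left(-4388 + o{\left(-212 \right)}\right) = \left(\left(-5\right) 30 \left(-24\right) + \left(20224 + 14166\right) \left(4387 + 10201\right)\right) \left(-4388 + \left(-212\right)^{2}\right) = \left(\left(-150\right) \left(-24\right) + 34390 \cdot 14588\right) \left(-4388 + 44944\right) = \left(3600 + 501681320\right) 40556 = 501684920 \cdot 40556 = 20346333615520$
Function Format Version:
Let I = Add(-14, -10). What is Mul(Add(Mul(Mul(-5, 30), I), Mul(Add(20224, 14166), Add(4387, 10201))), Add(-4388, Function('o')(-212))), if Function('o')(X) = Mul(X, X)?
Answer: 20346333615520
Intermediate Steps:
Function('o')(X) = Pow(X, 2)
I = -24
Mul(Add(Mul(Mul(-5, 30), I), Mul(Add(20224, 14166), Add(4387, 10201))), Add(-4388, Function('o')(-212))) = Mul(Add(Mul(Mul(-5, 30), -24), Mul(Add(20224, 14166), Add(4387, 10201))), Add(-4388, Pow(-212, 2))) = Mul(Add(Mul(-150, -24), Mul(34390, 14588)), Add(-4388, 44944)) = Mul(Add(3600, 501681320), 40556) = Mul(501684920, 40556) = 20346333615520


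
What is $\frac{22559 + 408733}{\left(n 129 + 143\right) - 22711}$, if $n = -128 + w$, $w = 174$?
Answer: $- \frac{215646}{8317} \approx -25.928$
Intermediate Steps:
$n = 46$ ($n = -128 + 174 = 46$)
$\frac{22559 + 408733}{\left(n 129 + 143\right) - 22711} = \frac{22559 + 408733}{\left(46 \cdot 129 + 143\right) - 22711} = \frac{431292}{\left(5934 + 143\right) - 22711} = \frac{431292}{6077 - 22711} = \frac{431292}{-16634} = 431292 \left(- \frac{1}{16634}\right) = - \frac{215646}{8317}$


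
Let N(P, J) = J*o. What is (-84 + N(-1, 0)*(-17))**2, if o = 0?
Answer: 7056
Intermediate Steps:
N(P, J) = 0 (N(P, J) = J*0 = 0)
(-84 + N(-1, 0)*(-17))**2 = (-84 + 0*(-17))**2 = (-84 + 0)**2 = (-84)**2 = 7056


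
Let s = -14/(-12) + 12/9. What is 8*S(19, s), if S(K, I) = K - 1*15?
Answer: 32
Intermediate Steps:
s = 5/2 (s = -14*(-1/12) + 12*(1/9) = 7/6 + 4/3 = 5/2 ≈ 2.5000)
S(K, I) = -15 + K (S(K, I) = K - 15 = -15 + K)
8*S(19, s) = 8*(-15 + 19) = 8*4 = 32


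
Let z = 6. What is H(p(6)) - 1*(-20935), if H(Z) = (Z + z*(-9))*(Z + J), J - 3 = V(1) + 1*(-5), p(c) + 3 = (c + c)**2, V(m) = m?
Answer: 33115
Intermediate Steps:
p(c) = -3 + 4*c**2 (p(c) = -3 + (c + c)**2 = -3 + (2*c)**2 = -3 + 4*c**2)
J = -1 (J = 3 + (1 + 1*(-5)) = 3 + (1 - 5) = 3 - 4 = -1)
H(Z) = (-1 + Z)*(-54 + Z) (H(Z) = (Z + 6*(-9))*(Z - 1) = (Z - 54)*(-1 + Z) = (-54 + Z)*(-1 + Z) = (-1 + Z)*(-54 + Z))
H(p(6)) - 1*(-20935) = (54 + (-3 + 4*6**2)**2 - 55*(-3 + 4*6**2)) - 1*(-20935) = (54 + (-3 + 4*36)**2 - 55*(-3 + 4*36)) + 20935 = (54 + (-3 + 144)**2 - 55*(-3 + 144)) + 20935 = (54 + 141**2 - 55*141) + 20935 = (54 + 19881 - 7755) + 20935 = 12180 + 20935 = 33115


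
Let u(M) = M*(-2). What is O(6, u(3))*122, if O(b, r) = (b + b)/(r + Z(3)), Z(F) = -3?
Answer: -488/3 ≈ -162.67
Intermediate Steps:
u(M) = -2*M
O(b, r) = 2*b/(-3 + r) (O(b, r) = (b + b)/(r - 3) = (2*b)/(-3 + r) = 2*b/(-3 + r))
O(6, u(3))*122 = (2*6/(-3 - 2*3))*122 = (2*6/(-3 - 6))*122 = (2*6/(-9))*122 = (2*6*(-⅑))*122 = -4/3*122 = -488/3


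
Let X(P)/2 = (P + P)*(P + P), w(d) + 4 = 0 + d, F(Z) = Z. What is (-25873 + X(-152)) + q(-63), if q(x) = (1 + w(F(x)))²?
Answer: 163315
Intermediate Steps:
w(d) = -4 + d (w(d) = -4 + (0 + d) = -4 + d)
X(P) = 8*P² (X(P) = 2*((P + P)*(P + P)) = 2*((2*P)*(2*P)) = 2*(4*P²) = 8*P²)
q(x) = (-3 + x)² (q(x) = (1 + (-4 + x))² = (-3 + x)²)
(-25873 + X(-152)) + q(-63) = (-25873 + 8*(-152)²) + (-3 - 63)² = (-25873 + 8*23104) + (-66)² = (-25873 + 184832) + 4356 = 158959 + 4356 = 163315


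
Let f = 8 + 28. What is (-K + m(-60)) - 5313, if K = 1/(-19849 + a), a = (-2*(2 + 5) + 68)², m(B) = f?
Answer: -89355440/16933 ≈ -5277.0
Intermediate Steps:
f = 36
m(B) = 36
a = 2916 (a = (-2*7 + 68)² = (-14 + 68)² = 54² = 2916)
K = -1/16933 (K = 1/(-19849 + 2916) = 1/(-16933) = -1/16933 ≈ -5.9056e-5)
(-K + m(-60)) - 5313 = (-1*(-1/16933) + 36) - 5313 = (1/16933 + 36) - 5313 = 609589/16933 - 5313 = -89355440/16933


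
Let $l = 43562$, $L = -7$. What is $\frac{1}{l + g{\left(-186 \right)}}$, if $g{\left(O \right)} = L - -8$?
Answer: $\frac{1}{43563} \approx 2.2955 \cdot 10^{-5}$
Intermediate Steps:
$g{\left(O \right)} = 1$ ($g{\left(O \right)} = -7 - -8 = -7 + 8 = 1$)
$\frac{1}{l + g{\left(-186 \right)}} = \frac{1}{43562 + 1} = \frac{1}{43563}$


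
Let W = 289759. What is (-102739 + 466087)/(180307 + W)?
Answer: 181674/235033 ≈ 0.77297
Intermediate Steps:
(-102739 + 466087)/(180307 + W) = (-102739 + 466087)/(180307 + 289759) = 363348/470066 = 363348*(1/470066) = 181674/235033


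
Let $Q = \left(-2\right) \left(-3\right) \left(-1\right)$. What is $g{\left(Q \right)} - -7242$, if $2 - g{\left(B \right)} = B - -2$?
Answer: $7248$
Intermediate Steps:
$Q = -6$ ($Q = 6 \left(-1\right) = -6$)
$g{\left(B \right)} = - B$ ($g{\left(B \right)} = 2 - \left(B - -2\right) = 2 - \left(B + 2\right) = 2 - \left(2 + B\right) = - B$)
$g{\left(Q \right)} - -7242 = \left(-1\right) \left(-6\right) - -7242 = 6 + 7242 = 7248$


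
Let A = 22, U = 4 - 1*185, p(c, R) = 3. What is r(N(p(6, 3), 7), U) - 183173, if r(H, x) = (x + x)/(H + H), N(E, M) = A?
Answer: -4029987/22 ≈ -1.8318e+5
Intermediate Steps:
U = -181 (U = 4 - 185 = -181)
N(E, M) = 22
r(H, x) = x/H (r(H, x) = (2*x)/((2*H)) = (2*x)*(1/(2*H)) = x/H)
r(N(p(6, 3), 7), U) - 183173 = -181/22 - 183173 = -4029987/22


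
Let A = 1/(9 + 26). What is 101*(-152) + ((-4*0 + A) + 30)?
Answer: -536269/35 ≈ -15322.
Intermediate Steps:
A = 1/35 ≈ 0.028571
101*(-152) + ((-4*0 + A) + 30) = 101*(-152) + ((-4*0 + 1/35) + 30) = -15352 + ((0 + 1/35) + 30) = -15352 + (1/35 + 30) = -15352 + 1051/35 = -536269/35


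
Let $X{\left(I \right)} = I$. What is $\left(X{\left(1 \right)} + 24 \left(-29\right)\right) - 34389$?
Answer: $-35084$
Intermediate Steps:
$\left(X{\left(1 \right)} + 24 \left(-29\right)\right) - 34389 = \left(1 + 24 \left(-29\right)\right) - 34389 = \left(1 - 696\right) - 34389 = -695 - 34389 = -35084$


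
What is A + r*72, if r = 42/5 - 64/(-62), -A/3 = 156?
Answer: 32724/155 ≈ 211.12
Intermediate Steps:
A = -468 (A = -3*156 = -468)
r = 1462/155 (r = 42*(1/5) - 64*(-1/62) = 42/5 + 32/31 = 1462/155 ≈ 9.4323)
A + r*72 = -468 + (1462/155)*72 = -468 + 105264/155 = 32724/155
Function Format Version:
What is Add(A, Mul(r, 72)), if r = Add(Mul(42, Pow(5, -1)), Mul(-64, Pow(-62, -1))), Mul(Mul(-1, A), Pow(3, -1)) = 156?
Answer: Rational(32724, 155) ≈ 211.12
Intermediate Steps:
A = -468 (A = Mul(-3, 156) = -468)
r = Rational(1462, 155) (r = Add(Mul(42, Rational(1, 5)), Mul(-64, Rational(-1, 62))) = Add(Rational(42, 5), Rational(32, 31)) = Rational(1462, 155) ≈ 9.4323)
Add(A, Mul(r, 72)) = Add(-468, Mul(Rational(1462, 155), 72)) = Add(-468, Rational(105264, 155)) = Rational(32724, 155)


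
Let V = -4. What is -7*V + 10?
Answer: 38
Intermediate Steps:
-7*V + 10 = -7*(-4) + 10 = 28 + 10 = 38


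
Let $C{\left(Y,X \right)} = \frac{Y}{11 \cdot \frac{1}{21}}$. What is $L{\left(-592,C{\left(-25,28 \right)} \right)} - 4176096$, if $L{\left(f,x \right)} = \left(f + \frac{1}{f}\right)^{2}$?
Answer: $- \frac{1340745592319}{350464} \approx -3.8256 \cdot 10^{6}$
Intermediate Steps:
$C{\left(Y,X \right)} = \frac{21 Y}{11}$ ($C{\left(Y,X \right)} = \frac{Y}{11 \cdot \frac{1}{21}} = \frac{Y}{\frac{11}{21}} = Y \frac{21}{11} = \frac{21 Y}{11}$)
$L{\left(-592,C{\left(-25,28 \right)} \right)} - 4176096 = \frac{\left(1 + \left(-592\right)^{2}\right)^{2}}{350464} - 4176096 = \frac{\left(1 + 350464\right)^{2}}{350464} - 4176096 = \frac{350465^{2}}{350464} - 4176096 = \frac{1}{350464} \cdot 122825716225 - 4176096 = \frac{122825716225}{350464} - 4176096 = - \frac{1340745592319}{350464}$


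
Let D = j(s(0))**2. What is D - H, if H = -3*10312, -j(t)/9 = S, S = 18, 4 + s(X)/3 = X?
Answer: 57180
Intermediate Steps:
s(X) = -12 + 3*X
j(t) = -162 (j(t) = -9*18 = -162)
H = -30936
D = 26244 (D = (-162)**2 = 26244)
D - H = 26244 - 1*(-30936) = 26244 + 30936 = 57180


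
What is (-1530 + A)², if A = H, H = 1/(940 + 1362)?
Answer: 12404899599481/5299204 ≈ 2.3409e+6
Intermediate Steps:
H = 1/2302 ≈ 0.00043440
A = 1/2302 ≈ 0.00043440
(-1530 + A)² = (-1530 + 1/2302)² = (-3522059/2302)² = 12404899599481/5299204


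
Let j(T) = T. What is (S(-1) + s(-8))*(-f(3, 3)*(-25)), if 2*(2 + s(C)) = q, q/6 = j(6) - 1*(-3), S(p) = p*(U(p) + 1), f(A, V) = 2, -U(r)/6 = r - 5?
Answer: -600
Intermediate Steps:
U(r) = 30 - 6*r (U(r) = -6*(r - 5) = -6*(-5 + r) = 30 - 6*r)
S(p) = p*(31 - 6*p) (S(p) = p*((30 - 6*p) + 1) = p*(31 - 6*p))
q = 54 (q = 6*(6 - 1*(-3)) = 6*(6 + 3) = 6*9 = 54)
s(C) = 25 (s(C) = -2 + (1/2)*54 = -2 + 27 = 25)
(S(-1) + s(-8))*(-f(3, 3)*(-25)) = (-(31 - 6*(-1)) + 25)*(-2*(-25)) = (-(31 + 6) + 25)*(-1*(-50)) = (-1*37 + 25)*50 = (-37 + 25)*50 = -12*50 = -600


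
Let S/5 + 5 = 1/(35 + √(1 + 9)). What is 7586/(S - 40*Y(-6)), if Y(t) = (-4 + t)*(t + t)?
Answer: -889412984/565685413 + 3793*√10/2828427065 ≈ -1.5723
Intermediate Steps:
Y(t) = 2*t*(-4 + t) (Y(t) = (-4 + t)*(2*t) = 2*t*(-4 + t))
S = -25 + 5/(35 + √10) (S = -25 + 5/(35 + √(1 + 9)) = -25 + 5/(35 + √10) ≈ -24.869)
7586/(S - 40*Y(-6)) = 7586/((-6040/243 - √10/243) - 80*(-6)*(-4 - 6)) = 7586/((-6040/243 - √10/243) - 80*(-6)*(-10)) = 7586/((-6040/243 - √10/243) - 40*120) = 7586/((-6040/243 - √10/243) - 4800) = 7586/(-1172440/243 - √10/243)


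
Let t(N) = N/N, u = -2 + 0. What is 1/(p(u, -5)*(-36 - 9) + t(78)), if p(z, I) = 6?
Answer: -1/269 ≈ -0.0037175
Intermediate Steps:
u = -2
t(N) = 1
1/(p(u, -5)*(-36 - 9) + t(78)) = 1/(6*(-36 - 9) + 1) = 1/(6*(-45) + 1) = 1/(-270 + 1) = 1/(-269) = -1/269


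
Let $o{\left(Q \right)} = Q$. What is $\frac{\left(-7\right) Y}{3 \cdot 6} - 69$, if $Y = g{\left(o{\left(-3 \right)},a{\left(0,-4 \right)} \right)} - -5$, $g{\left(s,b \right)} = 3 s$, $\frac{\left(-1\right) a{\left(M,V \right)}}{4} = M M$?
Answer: $- \frac{607}{9} \approx -67.444$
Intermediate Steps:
$a{\left(M,V \right)} = - 4 M^{2}$ ($a{\left(M,V \right)} = - 4 M M = - 4 M^{2}$)
$Y = -4$ ($Y = 3 \left(-3\right) - -5 = -9 + 5 = -4$)
$\frac{\left(-7\right) Y}{3 \cdot 6} - 69 = \frac{\left(-7\right) \left(-4\right)}{3 \cdot 6} - 69 = \frac{1}{18} \cdot 28 - 69 = \frac{14}{9} - 69 = - \frac{607}{9}$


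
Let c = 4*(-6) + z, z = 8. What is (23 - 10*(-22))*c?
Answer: -3888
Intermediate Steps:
c = -16 (c = 4*(-6) + 8 = -24 + 8 = -16)
(23 - 10*(-22))*c = (23 - 10*(-22))*(-16) = (23 + 220)*(-16) = 243*(-16) = -3888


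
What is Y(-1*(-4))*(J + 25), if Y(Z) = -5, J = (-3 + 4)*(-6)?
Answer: -95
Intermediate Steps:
J = -6 (J = 1*(-6) = -6)
Y(-1*(-4))*(J + 25) = -5*(-6 + 25) = -5*19 = -95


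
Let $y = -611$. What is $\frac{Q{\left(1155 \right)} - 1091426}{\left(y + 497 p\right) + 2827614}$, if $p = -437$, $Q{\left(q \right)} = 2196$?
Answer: $- \frac{544615}{1304907} \approx -0.41736$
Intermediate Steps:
$\frac{Q{\left(1155 \right)} - 1091426}{\left(y + 497 p\right) + 2827614} = \frac{2196 - 1091426}{\left(-611 + 497 \left(-437\right)\right) + 2827614} = - \frac{1089230}{\left(-611 - 217189\right) + 2827614} = - \frac{1089230}{-217800 + 2827614} = - \frac{1089230}{2609814} = \left(-1089230\right) \frac{1}{2609814} = - \frac{544615}{1304907}$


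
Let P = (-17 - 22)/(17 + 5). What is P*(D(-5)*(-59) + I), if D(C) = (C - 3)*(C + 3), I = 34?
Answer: 17745/11 ≈ 1613.2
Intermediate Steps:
D(C) = (-3 + C)*(3 + C)
P = -39/22 ≈ -1.7727
P*(D(-5)*(-59) + I) = -39*((-9 + (-5)²)*(-59) + 34)/22 = -39*((-9 + 25)*(-59) + 34)/22 = -39*(16*(-59) + 34)/22 = -39*(-944 + 34)/22 = -39/22*(-910) = 17745/11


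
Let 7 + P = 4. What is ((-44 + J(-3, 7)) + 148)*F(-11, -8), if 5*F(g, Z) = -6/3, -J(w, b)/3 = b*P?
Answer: -334/5 ≈ -66.800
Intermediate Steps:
P = -3 (P = -7 + 4 = -3)
J(w, b) = 9*b (J(w, b) = -3*b*(-3) = -(-9)*b = 9*b)
F(g, Z) = -⅖ (F(g, Z) = (-6/3)/5 = (-6*⅓)/5 = (⅕)*(-2) = -⅖)
((-44 + J(-3, 7)) + 148)*F(-11, -8) = ((-44 + 9*7) + 148)*(-⅖) = ((-44 + 63) + 148)*(-⅖) = (19 + 148)*(-⅖) = 167*(-⅖) = -334/5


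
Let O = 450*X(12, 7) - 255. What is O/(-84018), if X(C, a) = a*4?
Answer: -4115/28006 ≈ -0.14693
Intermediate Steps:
X(C, a) = 4*a
O = 12345 (O = 450*(4*7) - 255 = 450*28 - 255 = 12600 - 255 = 12345)
O/(-84018) = 12345/(-84018) = 12345*(-1/84018) = -4115/28006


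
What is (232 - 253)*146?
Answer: -3066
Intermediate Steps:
(232 - 253)*146 = -21*146 = -3066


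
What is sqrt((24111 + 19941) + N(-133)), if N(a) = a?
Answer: sqrt(43919) ≈ 209.57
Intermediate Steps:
sqrt((24111 + 19941) + N(-133)) = sqrt((24111 + 19941) - 133) = sqrt(44052 - 133) = sqrt(43919)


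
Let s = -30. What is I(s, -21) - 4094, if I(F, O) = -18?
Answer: -4112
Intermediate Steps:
I(s, -21) - 4094 = -18 - 4094 = -4112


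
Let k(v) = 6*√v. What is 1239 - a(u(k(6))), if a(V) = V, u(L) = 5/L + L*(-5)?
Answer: 1239 + 1075*√6/36 ≈ 1312.1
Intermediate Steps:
u(L) = -5*L + 5/L (u(L) = 5/L - 5*L = -5*L + 5/L)
1239 - a(u(k(6))) = 1239 - (-30*√6 + 5/((6*√6))) = 1239 - (-30*√6 + 5*(√6/36)) = 1239 - (-30*√6 + 5*√6/36) = 1239 - (-1075)*√6/36 = 1239 + 1075*√6/36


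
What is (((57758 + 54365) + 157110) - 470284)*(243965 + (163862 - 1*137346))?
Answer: -54380475531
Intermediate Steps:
(((57758 + 54365) + 157110) - 470284)*(243965 + (163862 - 1*137346)) = ((112123 + 157110) - 470284)*(243965 + (163862 - 137346)) = (269233 - 470284)*(243965 + 26516) = -201051*270481 = -54380475531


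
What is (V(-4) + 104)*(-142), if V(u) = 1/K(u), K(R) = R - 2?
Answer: -44233/3 ≈ -14744.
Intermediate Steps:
K(R) = -2 + R
V(u) = 1/(-2 + u)
(V(-4) + 104)*(-142) = (1/(-2 - 4) + 104)*(-142) = (1/(-6) + 104)*(-142) = (-1/6 + 104)*(-142) = (623/6)*(-142) = -44233/3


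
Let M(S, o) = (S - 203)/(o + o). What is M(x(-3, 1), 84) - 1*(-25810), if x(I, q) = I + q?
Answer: 4335875/168 ≈ 25809.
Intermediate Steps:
M(S, o) = (-203 + S)/(2*o) (M(S, o) = (-203 + S)/((2*o)) = (-203 + S)*(1/(2*o)) = (-203 + S)/(2*o))
M(x(-3, 1), 84) - 1*(-25810) = (1/2)*(-203 + (-3 + 1))/84 - 1*(-25810) = (1/2)*(1/84)*(-203 - 2) + 25810 = (1/2)*(1/84)*(-205) + 25810 = -205/168 + 25810 = 4335875/168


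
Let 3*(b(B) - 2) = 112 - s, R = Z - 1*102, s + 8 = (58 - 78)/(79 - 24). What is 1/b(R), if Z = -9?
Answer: 33/1390 ≈ 0.023741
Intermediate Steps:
s = -92/11 (s = -8 + (58 - 78)/(79 - 24) = -8 - 20/55 = -8 - 20*1/55 = -8 - 4/11 = -92/11 ≈ -8.3636)
R = -111 (R = -9 - 1*102 = -9 - 102 = -111)
b(B) = 1390/33 (b(B) = 2 + (112 - 1*(-92/11))/3 = 2 + (112 + 92/11)/3 = 2 + (1/3)*(1324/11) = 2 + 1324/33 = 1390/33)
1/b(R) = 1/(1390/33) = 33/1390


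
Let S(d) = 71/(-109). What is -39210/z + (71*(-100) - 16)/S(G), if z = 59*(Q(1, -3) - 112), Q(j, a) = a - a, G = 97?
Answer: 2564119731/234584 ≈ 10931.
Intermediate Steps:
Q(j, a) = 0
S(d) = -71/109 (S(d) = 71*(-1/109) = -71/109)
z = -6608 (z = 59*(0 - 112) = 59*(-112) = -6608)
-39210/z + (71*(-100) - 16)/S(G) = -39210/(-6608) + (71*(-100) - 16)/(-71/109) = -39210*(-1/6608) + (-7100 - 16)*(-109/71) = 19605/3304 - 7116*(-109/71) = 19605/3304 + 775644/71 = 2564119731/234584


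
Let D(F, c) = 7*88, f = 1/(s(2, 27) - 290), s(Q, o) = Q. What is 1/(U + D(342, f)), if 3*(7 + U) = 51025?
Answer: 3/52852 ≈ 5.6762e-5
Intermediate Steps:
U = 51004/3 (U = -7 + (⅓)*51025 = -7 + 51025/3 = 51004/3 ≈ 17001.)
f = -1/288 (f = 1/(2 - 290) = 1/(-288) = -1/288 ≈ -0.0034722)
D(F, c) = 616
1/(U + D(342, f)) = 1/(51004/3 + 616) = 1/(52852/3) = 3/52852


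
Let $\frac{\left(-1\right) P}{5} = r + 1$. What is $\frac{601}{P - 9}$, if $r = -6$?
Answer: $\frac{601}{16} \approx 37.563$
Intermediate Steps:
$P = 25$ ($P = - 5 \left(-6 + 1\right) = \left(-5\right) \left(-5\right) = 25$)
$\frac{601}{P - 9} = \frac{601}{25 - 9} = \frac{601}{16}$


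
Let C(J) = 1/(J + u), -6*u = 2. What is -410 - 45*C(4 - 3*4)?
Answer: -2023/5 ≈ -404.60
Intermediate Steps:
u = -⅓ (u = -⅙*2 = -⅓ ≈ -0.33333)
C(J) = 1/(-⅓ + J) (C(J) = 1/(J - ⅓) = 1/(-⅓ + J))
-410 - 45*C(4 - 3*4) = -410 - 135/(-1 + 3*(4 - 3*4)) = -410 - 135/(-1 + 3*(4 - 12)) = -410 - 135/(-1 + 3*(-8)) = -410 - 135/(-1 - 24) = -410 - 135/(-25) = -410 - 135*(-1)/25 = -410 - 45*(-3/25) = -410 + 27/5 = -2023/5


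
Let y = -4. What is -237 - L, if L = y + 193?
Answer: -426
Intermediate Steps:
L = 189 (L = -4 + 193 = 189)
-237 - L = -237 - 1*189 = -237 - 189 = -426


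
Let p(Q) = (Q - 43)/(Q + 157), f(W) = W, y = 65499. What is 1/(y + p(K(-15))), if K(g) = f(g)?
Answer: 71/4650400 ≈ 1.5267e-5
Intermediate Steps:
K(g) = g
p(Q) = (-43 + Q)/(157 + Q)
1/(y + p(K(-15))) = 1/(65499 + (-43 - 15)/(157 - 15)) = 1/(65499 - 58/142) = 1/(65499 + (1/142)*(-58)) = 1/(65499 - 29/71) = 1/(4650400/71) = 71/4650400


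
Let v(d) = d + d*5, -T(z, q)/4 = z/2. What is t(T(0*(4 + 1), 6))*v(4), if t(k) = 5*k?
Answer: 0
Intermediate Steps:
T(z, q) = -2*z (T(z, q) = -4*z/2 = -2*z)
v(d) = 6*d (v(d) = d + 5*d = 6*d)
t(T(0*(4 + 1), 6))*v(4) = (5*(-0*(4 + 1)))*(6*4) = (5*(-0*5))*24 = (5*(-2*0))*24 = (5*0)*24 = 0*24 = 0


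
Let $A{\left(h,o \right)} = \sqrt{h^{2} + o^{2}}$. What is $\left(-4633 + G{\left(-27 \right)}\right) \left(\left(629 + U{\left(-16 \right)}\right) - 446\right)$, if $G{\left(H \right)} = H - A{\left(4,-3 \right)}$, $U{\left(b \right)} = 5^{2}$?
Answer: $-970320$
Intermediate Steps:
$U{\left(b \right)} = 25$
$G{\left(H \right)} = -5 + H$ ($G{\left(H \right)} = H - \sqrt{4^{2} + \left(-3\right)^{2}} = H - \sqrt{16 + 9} = H - \sqrt{25} = H - 5 = -5 + H$)
$\left(-4633 + G{\left(-27 \right)}\right) \left(\left(629 + U{\left(-16 \right)}\right) - 446\right) = \left(-4633 - 32\right) \left(\left(629 + 25\right) - 446\right) = \left(-4633 - 32\right) \left(654 - 446\right) = \left(-4665\right) 208 = -970320$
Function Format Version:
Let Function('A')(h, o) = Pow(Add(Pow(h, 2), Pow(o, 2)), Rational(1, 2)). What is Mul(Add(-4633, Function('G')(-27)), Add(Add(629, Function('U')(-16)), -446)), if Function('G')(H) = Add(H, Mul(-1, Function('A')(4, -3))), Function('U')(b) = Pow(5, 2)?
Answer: -970320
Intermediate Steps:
Function('U')(b) = 25
Function('G')(H) = Add(-5, H) (Function('G')(H) = Add(H, Mul(-1, Pow(Add(Pow(4, 2), Pow(-3, 2)), Rational(1, 2)))) = Add(H, Mul(-1, Pow(Add(16, 9), Rational(1, 2)))) = Add(H, Mul(-1, Pow(25, Rational(1, 2)))) = Add(H, Mul(-1, 5)) = Add(H, -5) = Add(-5, H))
Mul(Add(-4633, Function('G')(-27)), Add(Add(629, Function('U')(-16)), -446)) = Mul(Add(-4633, Add(-5, -27)), Add(Add(629, 25), -446)) = Mul(Add(-4633, -32), Add(654, -446)) = Mul(-4665, 208) = -970320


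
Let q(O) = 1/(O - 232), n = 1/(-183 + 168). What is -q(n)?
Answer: 15/3481 ≈ 0.0043091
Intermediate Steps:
n = -1/15 (n = 1/(-15) = -1/15 ≈ -0.066667)
q(O) = 1/(-232 + O)
-q(n) = -1/(-232 - 1/15) = -1/(-3481/15) = -1*(-15/3481) = 15/3481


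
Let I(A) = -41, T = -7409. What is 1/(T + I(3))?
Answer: -1/7450 ≈ -0.00013423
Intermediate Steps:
1/(T + I(3)) = 1/(-7409 - 41) = 1/(-7450) = -1/7450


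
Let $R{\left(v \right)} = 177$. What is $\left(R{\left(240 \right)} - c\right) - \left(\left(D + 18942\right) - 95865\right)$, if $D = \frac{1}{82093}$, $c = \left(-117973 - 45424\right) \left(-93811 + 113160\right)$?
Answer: $\frac{259548976591728}{82093} \approx 3.1616 \cdot 10^{9}$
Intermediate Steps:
$c = -3161568553$ ($c = \left(-163397\right) 19349 = -3161568553$)
$D = \frac{1}{82093} \approx 1.2181 \cdot 10^{-5}$
$\left(R{\left(240 \right)} - c\right) - \left(\left(D + 18942\right) - 95865\right) = \left(177 - -3161568553\right) - \left(\left(\frac{1}{82093} + 18942\right) - 95865\right) = \left(177 + 3161568553\right) - \left(\frac{1555005607}{82093} - 95865\right) = 3161568730 - - \frac{6314839838}{82093} = 3161568730 + \frac{6314839838}{82093} = \frac{259548976591728}{82093}$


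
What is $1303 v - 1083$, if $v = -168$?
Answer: $-219987$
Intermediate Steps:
$1303 v - 1083 = 1303 \left(-168\right) - 1083 = -218904 - 1083 = -219987$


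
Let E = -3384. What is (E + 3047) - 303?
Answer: -640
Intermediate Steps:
(E + 3047) - 303 = (-3384 + 3047) - 303 = -337 - 303 = -640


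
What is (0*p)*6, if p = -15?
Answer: 0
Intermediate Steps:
(0*p)*6 = (0*(-15))*6 = 0*6 = 0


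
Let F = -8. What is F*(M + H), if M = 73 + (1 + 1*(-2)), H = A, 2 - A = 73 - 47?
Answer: -384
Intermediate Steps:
A = -24 (A = 2 - (73 - 47) = 2 - 1*26 = 2 - 26 = -24)
H = -24
M = 72 (M = 73 + (1 - 2) = 73 - 1 = 72)
F*(M + H) = -8*(72 - 24) = -8*48 = -384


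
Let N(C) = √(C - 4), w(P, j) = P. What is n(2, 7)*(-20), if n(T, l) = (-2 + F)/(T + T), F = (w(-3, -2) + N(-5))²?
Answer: 10 + 90*I ≈ 10.0 + 90.0*I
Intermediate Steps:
N(C) = √(-4 + C)
F = (-3 + 3*I)² (F = (-3 + √(-4 - 5))² = (-3 + √(-9))² = (-3 + 3*I)² ≈ -18.0*I)
n(T, l) = (-2 - 18*I)/(2*T) (n(T, l) = (-2 - 18*I)/(T + T) = (-2 - 18*I)/((2*T)) = (-2 - 18*I)*(1/(2*T)) = (-2 - 18*I)/(2*T))
n(2, 7)*(-20) = ((-1 - 9*I)/2)*(-20) = (-½ - 9*I/2)*(-20) = 10 + 90*I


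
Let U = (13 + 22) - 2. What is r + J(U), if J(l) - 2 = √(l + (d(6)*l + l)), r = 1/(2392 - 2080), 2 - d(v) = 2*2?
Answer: 625/312 ≈ 2.0032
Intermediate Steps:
d(v) = -2 (d(v) = 2 - 2*2 = 2 - 1*4 = 2 - 4 = -2)
r = 1/312 ≈ 0.0032051
U = 33 (U = 35 - 2 = 33)
J(l) = 2 (J(l) = 2 + √(l + (-2*l + l)) = 2 + √(l - l) = 2 + √0 = 2 + 0 = 2)
r + J(U) = 1/312 + 2 = 625/312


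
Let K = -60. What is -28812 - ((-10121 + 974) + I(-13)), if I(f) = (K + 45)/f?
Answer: -255660/13 ≈ -19666.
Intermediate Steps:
I(f) = -15/f (I(f) = (-60 + 45)/f = -15/f)
-28812 - ((-10121 + 974) + I(-13)) = -28812 - ((-10121 + 974) - 15/(-13)) = -28812 - (-9147 - 15*(-1/13)) = -28812 - (-9147 + 15/13) = -28812 - 1*(-118896/13) = -28812 + 118896/13 = -255660/13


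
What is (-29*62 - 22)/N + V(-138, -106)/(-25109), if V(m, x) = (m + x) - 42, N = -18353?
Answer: 50947338/460825477 ≈ 0.11056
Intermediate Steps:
V(m, x) = -42 + m + x
(-29*62 - 22)/N + V(-138, -106)/(-25109) = (-29*62 - 22)/(-18353) + (-42 - 138 - 106)/(-25109) = (-1798 - 22)*(-1/18353) - 286*(-1/25109) = -1820*(-1/18353) + 286/25109 = 1820/18353 + 286/25109 = 50947338/460825477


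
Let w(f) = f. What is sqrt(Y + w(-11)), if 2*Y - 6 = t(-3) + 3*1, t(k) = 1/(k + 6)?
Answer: I*sqrt(57)/3 ≈ 2.5166*I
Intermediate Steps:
t(k) = 1/(6 + k)
Y = 14/3 (Y = 3 + (1/(6 - 3) + 3*1)/2 = 3 + (1/3 + 3)/2 = 3 + (1/2)*(10/3) = 3 + 5/3 = 14/3 ≈ 4.6667)
sqrt(Y + w(-11)) = sqrt(14/3 - 11) = sqrt(-19/3) = I*sqrt(57)/3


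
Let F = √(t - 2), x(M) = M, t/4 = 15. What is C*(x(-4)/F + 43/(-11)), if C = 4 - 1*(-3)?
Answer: -301/11 - 14*√58/29 ≈ -31.040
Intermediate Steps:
t = 60 (t = 4*15 = 60)
F = √58 (F = √(60 - 2) = √58 ≈ 7.6158)
C = 7 (C = 4 + 3 = 7)
C*(x(-4)/F + 43/(-11)) = 7*(-4*√58/58 + 43/(-11)) = 7*(-2*√58/29 + 43*(-1/11)) = 7*(-2*√58/29 - 43/11) = 7*(-43/11 - 2*√58/29) = -301/11 - 14*√58/29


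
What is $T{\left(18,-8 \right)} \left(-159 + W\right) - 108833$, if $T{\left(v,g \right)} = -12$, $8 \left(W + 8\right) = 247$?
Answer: $- \frac{214399}{2} \approx -1.072 \cdot 10^{5}$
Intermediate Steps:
$W = \frac{183}{8}$ ($W = -8 + \frac{1}{8} \cdot 247 = -8 + \frac{247}{8} = \frac{183}{8} \approx 22.875$)
$T{\left(18,-8 \right)} \left(-159 + W\right) - 108833 = - 12 \left(-159 + \frac{183}{8}\right) - 108833 = \left(-12\right) \left(- \frac{1089}{8}\right) - 108833 = \frac{3267}{2} - 108833 = - \frac{214399}{2}$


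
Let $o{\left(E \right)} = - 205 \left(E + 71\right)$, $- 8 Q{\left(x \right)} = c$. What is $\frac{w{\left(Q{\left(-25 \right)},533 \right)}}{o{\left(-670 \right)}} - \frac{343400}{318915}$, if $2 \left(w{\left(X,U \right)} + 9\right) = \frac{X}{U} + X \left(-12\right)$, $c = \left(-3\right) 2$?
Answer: $- \frac{35964373811663}{33396643580040} \approx -1.0769$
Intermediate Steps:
$c = -6$
$Q{\left(x \right)} = \frac{3}{4}$ ($Q{\left(x \right)} = \left(- \frac{1}{8}\right) \left(-6\right) = \frac{3}{4}$)
$o{\left(E \right)} = -14555 - 205 E$ ($o{\left(E \right)} = - 205 \left(71 + E\right) = -14555 - 205 E$)
$w{\left(X,U \right)} = -9 - 6 X + \frac{X}{2 U}$ ($w{\left(X,U \right)} = -9 + \frac{\frac{X}{U} + X \left(-12\right)}{2} = -9 + \frac{\frac{X}{U} - 12 X}{2} = -9 + \frac{- 12 X + \frac{X}{U}}{2} = -9 - \left(6 X - \frac{X}{2 U}\right) = -9 - 6 X + \frac{X}{2 U}$)
$\frac{w{\left(Q{\left(-25 \right)},533 \right)}}{o{\left(-670 \right)}} - \frac{343400}{318915} = \frac{-9 - \frac{9}{2} + \frac{1}{2} \cdot \frac{3}{4} \cdot \frac{1}{533}}{-14555 - -137350} - \frac{343400}{318915} = \frac{-9 - \frac{9}{2} + \frac{1}{2} \cdot \frac{3}{4} \cdot \frac{1}{533}}{-14555 + 137350} - \frac{68680}{63783} = \frac{-9 - \frac{9}{2} + \frac{3}{4264}}{122795} - \frac{68680}{63783} = \left(- \frac{57561}{4264}\right) \frac{1}{122795} - \frac{68680}{63783} = - \frac{57561}{523597880} - \frac{68680}{63783} = - \frac{35964373811663}{33396643580040}$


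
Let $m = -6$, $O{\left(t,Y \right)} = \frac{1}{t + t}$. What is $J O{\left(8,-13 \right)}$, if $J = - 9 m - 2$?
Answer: $\frac{13}{4} \approx 3.25$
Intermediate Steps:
$O{\left(t,Y \right)} = \frac{1}{2 t}$
$J = 52$ ($J = \left(-9\right) \left(-6\right) - 2 = 54 - 2 = 52$)
$J O{\left(8,-13 \right)} = 52 \frac{1}{2 \cdot 8} = 52 \cdot \frac{1}{2} \cdot \frac{1}{8} = 52 \cdot \frac{1}{16} = \frac{13}{4}$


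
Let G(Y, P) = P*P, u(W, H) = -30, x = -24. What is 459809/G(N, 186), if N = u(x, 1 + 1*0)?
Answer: 459809/34596 ≈ 13.291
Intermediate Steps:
N = -30
G(Y, P) = P**2
459809/G(N, 186) = 459809/(186**2) = 459809/34596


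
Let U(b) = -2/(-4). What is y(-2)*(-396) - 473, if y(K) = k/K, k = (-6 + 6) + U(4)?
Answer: -374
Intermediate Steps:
U(b) = ½ (U(b) = -2*(-¼) = ½)
k = ½ (k = (-6 + 6) + ½ = 0 + ½ = ½ ≈ 0.50000)
y(K) = 1/(2*K)
y(-2)*(-396) - 473 = ((½)/(-2))*(-396) - 473 = ((½)*(-½))*(-396) - 473 = -¼*(-396) - 473 = 99 - 473 = -374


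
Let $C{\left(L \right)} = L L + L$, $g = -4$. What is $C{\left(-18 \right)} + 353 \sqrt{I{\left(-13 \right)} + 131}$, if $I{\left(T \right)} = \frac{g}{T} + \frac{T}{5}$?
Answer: $306 + \frac{353 \sqrt{543790}}{65} \approx 4310.8$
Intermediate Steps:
$C{\left(L \right)} = L + L^{2}$ ($C{\left(L \right)} = L^{2} + L = L + L^{2}$)
$I{\left(T \right)} = - \frac{4}{T} + \frac{T}{5}$
$C{\left(-18 \right)} + 353 \sqrt{I{\left(-13 \right)} + 131} = - 18 \left(1 - 18\right) + 353 \sqrt{\left(- \frac{4}{-13} + \frac{1}{5} \left(-13\right)\right) + 131} = \left(-18\right) \left(-17\right) + 353 \sqrt{\left(\left(-4\right) \left(- \frac{1}{13}\right) - \frac{13}{5}\right) + 131} = 306 + 353 \sqrt{\left(\frac{4}{13} - \frac{13}{5}\right) + 131} = 306 + 353 \sqrt{- \frac{149}{65} + 131} = 306 + 353 \sqrt{\frac{8366}{65}} = 306 + 353 \frac{\sqrt{543790}}{65} = 306 + \frac{353 \sqrt{543790}}{65}$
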